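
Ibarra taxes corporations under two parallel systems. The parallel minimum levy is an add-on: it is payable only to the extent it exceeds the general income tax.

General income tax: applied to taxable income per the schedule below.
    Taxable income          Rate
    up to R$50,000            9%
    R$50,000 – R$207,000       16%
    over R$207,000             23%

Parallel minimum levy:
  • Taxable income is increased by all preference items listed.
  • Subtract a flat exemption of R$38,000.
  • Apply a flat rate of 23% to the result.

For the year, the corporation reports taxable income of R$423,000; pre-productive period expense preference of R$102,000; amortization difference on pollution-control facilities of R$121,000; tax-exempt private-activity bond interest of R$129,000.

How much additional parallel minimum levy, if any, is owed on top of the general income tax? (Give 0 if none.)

Parallel minimum levy:
  Adjusted income: R$423,000 + R$102,000 + R$121,000 + R$129,000 = R$775,000
  Less exemption R$38,000 → base R$737,000
  R$737,000 × 23% = R$169,510

General income tax:
  R$50,000 × 9% = R$4,500
  R$157,000 × 16% = R$25,120
  R$216,000 × 23% = R$49,680
  → R$79,300

Excess of parallel minimum levy over general income tax: R$169,510 − R$79,300 = R$90,210.

R$90,210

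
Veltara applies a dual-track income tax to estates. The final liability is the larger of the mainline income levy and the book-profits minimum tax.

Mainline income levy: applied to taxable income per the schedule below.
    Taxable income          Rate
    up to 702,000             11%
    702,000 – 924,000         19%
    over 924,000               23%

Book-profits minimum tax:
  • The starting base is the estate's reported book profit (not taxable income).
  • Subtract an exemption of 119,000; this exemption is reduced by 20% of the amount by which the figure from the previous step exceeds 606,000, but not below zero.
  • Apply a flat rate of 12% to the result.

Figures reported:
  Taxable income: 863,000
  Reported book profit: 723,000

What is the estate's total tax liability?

107,810

Book-profits minimum tax:
  Base (reported book profit): 723,000
  Exemption: 119,000 − 20% × (723,000 − 606,000) = 119,000 − 23,400 = 95,600
  Base: 723,000 − 95,600 = 627,400
  627,400 × 12% = 75,288

Mainline income levy:
  702,000 × 11% = 77,220
  161,000 × 19% = 30,590
  → 107,810

107,810 > 75,288, so the mainline income levy governs.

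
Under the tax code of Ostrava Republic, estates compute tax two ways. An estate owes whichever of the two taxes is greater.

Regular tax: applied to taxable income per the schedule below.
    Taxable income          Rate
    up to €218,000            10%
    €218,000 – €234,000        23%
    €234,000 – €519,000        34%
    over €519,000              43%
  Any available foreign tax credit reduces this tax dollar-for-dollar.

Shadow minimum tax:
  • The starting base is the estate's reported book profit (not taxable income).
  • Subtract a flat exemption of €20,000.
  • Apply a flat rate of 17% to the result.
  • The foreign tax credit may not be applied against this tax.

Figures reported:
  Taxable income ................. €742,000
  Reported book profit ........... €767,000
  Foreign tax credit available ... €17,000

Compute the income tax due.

Shadow minimum tax:
  Base (reported book profit): €767,000
  Less exemption €20,000 → base €747,000
  €747,000 × 17% = €126,990

Regular tax:
  €218,000 × 10% = €21,800
  €16,000 × 23% = €3,680
  €285,000 × 34% = €96,900
  €223,000 × 43% = €95,890
  → €218,270
  Less foreign tax credit €17,000 → €201,270

€201,270 > €126,990, so the regular tax governs.

€201,270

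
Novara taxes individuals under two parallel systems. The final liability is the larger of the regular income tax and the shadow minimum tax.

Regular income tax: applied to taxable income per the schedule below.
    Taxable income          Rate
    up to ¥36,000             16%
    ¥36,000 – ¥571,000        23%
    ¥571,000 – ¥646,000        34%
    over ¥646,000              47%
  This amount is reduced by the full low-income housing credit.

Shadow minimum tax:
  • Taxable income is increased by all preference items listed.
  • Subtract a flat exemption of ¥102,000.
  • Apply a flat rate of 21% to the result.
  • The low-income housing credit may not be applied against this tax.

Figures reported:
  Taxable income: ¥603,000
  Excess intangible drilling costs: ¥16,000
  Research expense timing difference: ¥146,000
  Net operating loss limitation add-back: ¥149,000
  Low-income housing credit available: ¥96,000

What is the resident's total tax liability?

¥170,520

Regular income tax:
  ¥36,000 × 16% = ¥5,760
  ¥535,000 × 23% = ¥123,050
  ¥32,000 × 34% = ¥10,880
  → ¥139,690
  Less low-income housing credit ¥96,000 → ¥43,690

Shadow minimum tax:
  Adjusted income: ¥603,000 + ¥16,000 + ¥146,000 + ¥149,000 = ¥914,000
  Less exemption ¥102,000 → base ¥812,000
  ¥812,000 × 21% = ¥170,520

¥170,520 > ¥43,690, so the shadow minimum tax is the binding amount.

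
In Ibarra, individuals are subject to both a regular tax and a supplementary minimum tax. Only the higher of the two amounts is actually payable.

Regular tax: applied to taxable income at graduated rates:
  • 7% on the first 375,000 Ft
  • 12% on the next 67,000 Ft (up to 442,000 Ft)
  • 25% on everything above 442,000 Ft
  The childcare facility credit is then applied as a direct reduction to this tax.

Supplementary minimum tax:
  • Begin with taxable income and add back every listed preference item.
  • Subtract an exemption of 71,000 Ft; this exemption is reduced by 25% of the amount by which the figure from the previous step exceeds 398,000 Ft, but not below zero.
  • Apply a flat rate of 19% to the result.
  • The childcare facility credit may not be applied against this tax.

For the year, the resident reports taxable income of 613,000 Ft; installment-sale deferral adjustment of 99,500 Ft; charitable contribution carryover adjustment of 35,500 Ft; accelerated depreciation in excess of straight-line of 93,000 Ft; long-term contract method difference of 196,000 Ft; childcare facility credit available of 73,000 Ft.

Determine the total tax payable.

Regular tax:
  375,000 Ft × 7% = 26,250 Ft
  67,000 Ft × 12% = 8,040 Ft
  171,000 Ft × 25% = 42,750 Ft
  → 77,040 Ft
  Less childcare facility credit 73,000 Ft → 4,040 Ft

Supplementary minimum tax:
  Adjusted income: 613,000 Ft + 99,500 Ft + 35,500 Ft + 93,000 Ft + 196,000 Ft = 1,037,000 Ft
  Exemption: 25% × (1,037,000 Ft − 398,000 Ft) = 159,750 Ft ≥ 71,000 Ft, so the exemption is fully phased out
  Base: 1,037,000 Ft − 0 Ft = 1,037,000 Ft
  1,037,000 Ft × 19% = 197,030 Ft

197,030 Ft > 4,040 Ft, so the supplementary minimum tax is the binding amount.

197,030 Ft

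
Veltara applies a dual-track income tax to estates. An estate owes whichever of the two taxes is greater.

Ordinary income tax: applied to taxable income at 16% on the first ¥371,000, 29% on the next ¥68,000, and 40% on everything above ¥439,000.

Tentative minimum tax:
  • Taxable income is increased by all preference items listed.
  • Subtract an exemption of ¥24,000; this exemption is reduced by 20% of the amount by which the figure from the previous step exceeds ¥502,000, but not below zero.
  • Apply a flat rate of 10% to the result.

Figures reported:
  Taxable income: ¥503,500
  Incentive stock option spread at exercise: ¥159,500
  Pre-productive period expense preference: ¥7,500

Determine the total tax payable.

Tentative minimum tax:
  Adjusted income: ¥503,500 + ¥159,500 + ¥7,500 = ¥670,500
  Exemption: 20% × (¥670,500 − ¥502,000) = ¥33,700 ≥ ¥24,000, so the exemption is fully phased out
  Base: ¥670,500 − ¥0 = ¥670,500
  ¥670,500 × 10% = ¥67,050

Ordinary income tax:
  ¥371,000 × 16% = ¥59,360
  ¥68,000 × 29% = ¥19,720
  ¥64,500 × 40% = ¥25,800
  → ¥104,880

¥104,880 > ¥67,050, so the ordinary income tax governs.

¥104,880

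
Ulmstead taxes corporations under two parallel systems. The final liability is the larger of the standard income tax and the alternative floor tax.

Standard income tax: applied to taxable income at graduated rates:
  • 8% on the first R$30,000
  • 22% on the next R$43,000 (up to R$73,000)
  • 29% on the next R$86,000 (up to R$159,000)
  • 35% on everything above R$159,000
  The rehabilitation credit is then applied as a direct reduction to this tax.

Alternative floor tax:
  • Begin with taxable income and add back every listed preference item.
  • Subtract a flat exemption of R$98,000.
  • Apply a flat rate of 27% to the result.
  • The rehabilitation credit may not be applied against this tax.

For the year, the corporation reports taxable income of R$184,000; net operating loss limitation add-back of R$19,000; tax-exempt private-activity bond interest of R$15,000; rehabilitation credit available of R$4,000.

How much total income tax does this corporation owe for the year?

R$41,550

Standard income tax:
  R$30,000 × 8% = R$2,400
  R$43,000 × 22% = R$9,460
  R$86,000 × 29% = R$24,940
  R$25,000 × 35% = R$8,750
  → R$45,550
  Less rehabilitation credit R$4,000 → R$41,550

Alternative floor tax:
  Adjusted income: R$184,000 + R$19,000 + R$15,000 = R$218,000
  Less exemption R$98,000 → base R$120,000
  R$120,000 × 27% = R$32,400

R$41,550 > R$32,400, so the standard income tax governs.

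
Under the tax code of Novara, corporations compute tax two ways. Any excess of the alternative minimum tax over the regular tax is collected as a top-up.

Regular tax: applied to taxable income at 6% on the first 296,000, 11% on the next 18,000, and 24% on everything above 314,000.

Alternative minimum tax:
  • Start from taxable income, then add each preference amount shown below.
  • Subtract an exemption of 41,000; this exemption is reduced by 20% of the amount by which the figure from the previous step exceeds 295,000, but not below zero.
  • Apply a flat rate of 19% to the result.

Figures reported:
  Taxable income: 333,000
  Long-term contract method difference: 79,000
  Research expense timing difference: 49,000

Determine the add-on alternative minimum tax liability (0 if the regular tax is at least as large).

61,808

Regular tax:
  296,000 × 6% = 17,760
  18,000 × 11% = 1,980
  19,000 × 24% = 4,560
  → 24,300

Alternative minimum tax:
  Adjusted income: 333,000 + 79,000 + 49,000 = 461,000
  Exemption: 41,000 − 20% × (461,000 − 295,000) = 41,000 − 33,200 = 7,800
  Base: 461,000 − 7,800 = 453,200
  453,200 × 19% = 86,108

Excess of alternative minimum tax over regular tax: 86,108 − 24,300 = 61,808.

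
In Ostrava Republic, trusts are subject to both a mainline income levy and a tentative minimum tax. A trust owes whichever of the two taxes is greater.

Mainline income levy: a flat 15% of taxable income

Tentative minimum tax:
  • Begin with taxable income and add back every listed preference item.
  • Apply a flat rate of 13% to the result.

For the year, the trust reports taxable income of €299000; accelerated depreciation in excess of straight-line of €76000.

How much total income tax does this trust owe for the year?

Mainline income levy:
  €299000 × 15% = €44850

Tentative minimum tax:
  Adjusted income: €299000 + €76000 = €375000
  €375000 × 13% = €48750

€48750 > €44850, so the tentative minimum tax is the binding amount.

€48750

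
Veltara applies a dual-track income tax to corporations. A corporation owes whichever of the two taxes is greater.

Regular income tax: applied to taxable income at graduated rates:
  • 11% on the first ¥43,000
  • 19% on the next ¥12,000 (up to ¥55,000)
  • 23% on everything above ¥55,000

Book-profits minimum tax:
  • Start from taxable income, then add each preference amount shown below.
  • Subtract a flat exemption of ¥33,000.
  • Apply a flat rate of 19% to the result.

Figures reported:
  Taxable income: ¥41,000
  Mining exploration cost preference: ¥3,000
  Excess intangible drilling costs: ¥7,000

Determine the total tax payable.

Regular income tax:
  ¥41,000 × 11% = ¥4,510

Book-profits minimum tax:
  Adjusted income: ¥41,000 + ¥3,000 + ¥7,000 = ¥51,000
  Less exemption ¥33,000 → base ¥18,000
  ¥18,000 × 19% = ¥3,420

¥4,510 > ¥3,420, so the regular income tax governs.

¥4,510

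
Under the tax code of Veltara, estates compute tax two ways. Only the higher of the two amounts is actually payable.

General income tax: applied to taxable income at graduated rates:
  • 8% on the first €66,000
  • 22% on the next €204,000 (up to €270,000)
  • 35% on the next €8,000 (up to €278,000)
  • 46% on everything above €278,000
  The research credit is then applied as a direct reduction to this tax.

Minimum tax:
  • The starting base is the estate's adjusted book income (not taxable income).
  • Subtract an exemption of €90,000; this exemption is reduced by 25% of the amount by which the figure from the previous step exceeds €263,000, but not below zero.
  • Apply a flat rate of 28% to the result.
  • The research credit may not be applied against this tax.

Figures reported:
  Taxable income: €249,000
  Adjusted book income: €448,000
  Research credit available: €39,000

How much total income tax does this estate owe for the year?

€113,190

Minimum tax:
  Base (adjusted book income): €448,000
  Exemption: €90,000 − 25% × (€448,000 − €263,000) = €90,000 − €46,250 = €43,750
  Base: €448,000 − €43,750 = €404,250
  €404,250 × 28% = €113,190

General income tax:
  €66,000 × 8% = €5,280
  €183,000 × 22% = €40,260
  → €45,540
  Less research credit €39,000 → €6,540

€113,190 > €6,540, so the minimum tax is the binding amount.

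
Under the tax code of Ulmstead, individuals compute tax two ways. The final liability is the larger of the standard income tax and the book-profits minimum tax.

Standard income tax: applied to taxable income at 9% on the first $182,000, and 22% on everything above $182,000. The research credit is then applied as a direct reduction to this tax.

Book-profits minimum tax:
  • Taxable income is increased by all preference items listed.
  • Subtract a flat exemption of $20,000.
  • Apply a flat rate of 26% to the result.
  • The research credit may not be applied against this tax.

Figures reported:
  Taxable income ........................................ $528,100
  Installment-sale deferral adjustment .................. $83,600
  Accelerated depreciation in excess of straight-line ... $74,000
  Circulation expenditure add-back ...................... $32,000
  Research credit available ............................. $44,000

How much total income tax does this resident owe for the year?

Book-profits minimum tax:
  Adjusted income: $528,100 + $83,600 + $74,000 + $32,000 = $717,700
  Less exemption $20,000 → base $697,700
  $697,700 × 26% = $181,402

Standard income tax:
  $182,000 × 9% = $16,380
  $346,100 × 22% = $76,142
  → $92,522
  Less research credit $44,000 → $48,522

$181,402 > $48,522, so the book-profits minimum tax is the binding amount.

$181,402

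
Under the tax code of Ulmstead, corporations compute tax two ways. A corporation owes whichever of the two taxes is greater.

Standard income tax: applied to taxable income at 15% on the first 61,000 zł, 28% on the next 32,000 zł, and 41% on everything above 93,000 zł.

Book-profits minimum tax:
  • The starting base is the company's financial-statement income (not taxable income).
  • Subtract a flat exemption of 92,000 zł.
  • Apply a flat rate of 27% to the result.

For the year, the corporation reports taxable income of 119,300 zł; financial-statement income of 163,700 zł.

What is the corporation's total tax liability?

Book-profits minimum tax:
  Base (financial-statement income): 163,700 zł
  Less exemption 92,000 zł → base 71,700 zł
  71,700 zł × 27% = 19,359 zł

Standard income tax:
  61,000 zł × 15% = 9,150 zł
  32,000 zł × 28% = 8,960 zł
  26,300 zł × 41% = 10,783 zł
  → 28,893 zł

28,893 zł > 19,359 zł, so the standard income tax governs.

28,893 zł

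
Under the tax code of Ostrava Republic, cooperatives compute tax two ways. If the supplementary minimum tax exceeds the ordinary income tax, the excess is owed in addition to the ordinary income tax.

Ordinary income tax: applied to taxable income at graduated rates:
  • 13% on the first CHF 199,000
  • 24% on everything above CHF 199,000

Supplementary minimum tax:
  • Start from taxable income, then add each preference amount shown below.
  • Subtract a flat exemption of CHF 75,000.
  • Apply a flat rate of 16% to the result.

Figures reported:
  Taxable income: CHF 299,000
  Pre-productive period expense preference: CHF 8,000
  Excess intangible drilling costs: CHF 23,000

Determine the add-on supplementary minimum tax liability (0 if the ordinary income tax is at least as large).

CHF 0

Supplementary minimum tax:
  Adjusted income: CHF 299,000 + CHF 8,000 + CHF 23,000 = CHF 330,000
  Less exemption CHF 75,000 → base CHF 255,000
  CHF 255,000 × 16% = CHF 40,800

Ordinary income tax:
  CHF 199,000 × 13% = CHF 25,870
  CHF 100,000 × 24% = CHF 24,000
  → CHF 49,870

CHF 40,800 ≤ CHF 49,870, so no add-on is due.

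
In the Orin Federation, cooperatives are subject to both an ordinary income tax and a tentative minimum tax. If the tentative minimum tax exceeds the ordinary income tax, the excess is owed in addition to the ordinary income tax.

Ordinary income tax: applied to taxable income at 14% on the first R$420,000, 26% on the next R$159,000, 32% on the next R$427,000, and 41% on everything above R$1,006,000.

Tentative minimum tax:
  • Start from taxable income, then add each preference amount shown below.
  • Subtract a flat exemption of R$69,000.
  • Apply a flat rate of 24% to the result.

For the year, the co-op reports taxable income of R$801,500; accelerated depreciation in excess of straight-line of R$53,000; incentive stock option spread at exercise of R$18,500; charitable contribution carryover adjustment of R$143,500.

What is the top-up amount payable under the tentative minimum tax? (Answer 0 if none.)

Tentative minimum tax:
  Adjusted income: R$801,500 + R$53,000 + R$18,500 + R$143,500 = R$1,016,500
  Less exemption R$69,000 → base R$947,500
  R$947,500 × 24% = R$227,400

Ordinary income tax:
  R$420,000 × 14% = R$58,800
  R$159,000 × 26% = R$41,340
  R$222,500 × 32% = R$71,200
  → R$171,340

Excess of tentative minimum tax over ordinary income tax: R$227,400 − R$171,340 = R$56,060.

R$56,060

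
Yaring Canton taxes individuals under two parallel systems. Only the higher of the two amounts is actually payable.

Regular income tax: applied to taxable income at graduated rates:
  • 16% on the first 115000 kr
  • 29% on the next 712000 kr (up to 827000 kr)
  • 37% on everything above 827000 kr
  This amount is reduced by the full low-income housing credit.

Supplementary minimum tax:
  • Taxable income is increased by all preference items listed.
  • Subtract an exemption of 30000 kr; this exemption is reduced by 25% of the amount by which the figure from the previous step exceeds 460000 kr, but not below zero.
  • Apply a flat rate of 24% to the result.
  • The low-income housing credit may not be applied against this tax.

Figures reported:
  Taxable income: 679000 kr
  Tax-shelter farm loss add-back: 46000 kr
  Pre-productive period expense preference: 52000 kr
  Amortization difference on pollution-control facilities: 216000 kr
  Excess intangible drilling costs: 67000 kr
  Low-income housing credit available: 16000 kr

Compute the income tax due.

254400 kr

Supplementary minimum tax:
  Adjusted income: 679000 kr + 46000 kr + 52000 kr + 216000 kr + 67000 kr = 1060000 kr
  Exemption: 25% × (1060000 kr − 460000 kr) = 150000 kr ≥ 30000 kr, so the exemption is fully phased out
  Base: 1060000 kr − 0 kr = 1060000 kr
  1060000 kr × 24% = 254400 kr

Regular income tax:
  115000 kr × 16% = 18400 kr
  564000 kr × 29% = 163560 kr
  → 181960 kr
  Less low-income housing credit 16000 kr → 165960 kr

254400 kr > 165960 kr, so the supplementary minimum tax is the binding amount.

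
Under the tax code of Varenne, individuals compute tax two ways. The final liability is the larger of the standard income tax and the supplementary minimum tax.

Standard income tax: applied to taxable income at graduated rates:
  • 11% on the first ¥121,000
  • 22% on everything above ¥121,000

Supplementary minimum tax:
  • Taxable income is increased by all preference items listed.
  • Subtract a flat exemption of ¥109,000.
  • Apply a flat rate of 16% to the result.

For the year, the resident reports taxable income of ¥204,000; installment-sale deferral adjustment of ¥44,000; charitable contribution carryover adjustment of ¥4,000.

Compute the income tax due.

¥31,570

Standard income tax:
  ¥121,000 × 11% = ¥13,310
  ¥83,000 × 22% = ¥18,260
  → ¥31,570

Supplementary minimum tax:
  Adjusted income: ¥204,000 + ¥44,000 + ¥4,000 = ¥252,000
  Less exemption ¥109,000 → base ¥143,000
  ¥143,000 × 16% = ¥22,880

¥31,570 > ¥22,880, so the standard income tax governs.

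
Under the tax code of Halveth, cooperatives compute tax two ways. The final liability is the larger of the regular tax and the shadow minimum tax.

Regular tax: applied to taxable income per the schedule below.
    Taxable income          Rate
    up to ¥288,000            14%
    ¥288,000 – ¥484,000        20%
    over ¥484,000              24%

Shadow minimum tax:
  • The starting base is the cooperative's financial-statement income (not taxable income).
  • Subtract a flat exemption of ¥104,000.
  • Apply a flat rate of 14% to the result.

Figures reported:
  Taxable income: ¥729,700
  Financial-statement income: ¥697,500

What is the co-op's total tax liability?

¥138,488

Shadow minimum tax:
  Base (financial-statement income): ¥697,500
  Less exemption ¥104,000 → base ¥593,500
  ¥593,500 × 14% = ¥83,090

Regular tax:
  ¥288,000 × 14% = ¥40,320
  ¥196,000 × 20% = ¥39,200
  ¥245,700 × 24% = ¥58,968
  → ¥138,488

¥138,488 > ¥83,090, so the regular tax governs.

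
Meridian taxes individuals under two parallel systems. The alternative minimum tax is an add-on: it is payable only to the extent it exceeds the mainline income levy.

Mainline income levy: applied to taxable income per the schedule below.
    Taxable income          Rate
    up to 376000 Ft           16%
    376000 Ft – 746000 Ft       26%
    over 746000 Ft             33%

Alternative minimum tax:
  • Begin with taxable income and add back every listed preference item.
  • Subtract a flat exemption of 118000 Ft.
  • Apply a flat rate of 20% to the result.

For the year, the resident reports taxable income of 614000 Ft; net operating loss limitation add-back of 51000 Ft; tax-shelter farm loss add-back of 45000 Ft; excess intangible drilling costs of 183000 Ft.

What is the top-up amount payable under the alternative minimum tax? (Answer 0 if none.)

32960 Ft

Mainline income levy:
  376000 Ft × 16% = 60160 Ft
  238000 Ft × 26% = 61880 Ft
  → 122040 Ft

Alternative minimum tax:
  Adjusted income: 614000 Ft + 51000 Ft + 45000 Ft + 183000 Ft = 893000 Ft
  Less exemption 118000 Ft → base 775000 Ft
  775000 Ft × 20% = 155000 Ft

Excess of alternative minimum tax over mainline income levy: 155000 Ft − 122040 Ft = 32960 Ft.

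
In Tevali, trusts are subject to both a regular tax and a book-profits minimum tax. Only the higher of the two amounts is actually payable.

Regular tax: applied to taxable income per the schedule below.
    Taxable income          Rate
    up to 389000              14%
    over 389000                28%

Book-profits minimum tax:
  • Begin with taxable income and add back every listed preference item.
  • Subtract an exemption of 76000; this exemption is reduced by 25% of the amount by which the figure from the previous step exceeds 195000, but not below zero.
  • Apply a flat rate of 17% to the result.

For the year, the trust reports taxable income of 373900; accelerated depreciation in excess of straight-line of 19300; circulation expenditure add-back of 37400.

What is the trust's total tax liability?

70295

Regular tax:
  373900 × 14% = 52346

Book-profits minimum tax:
  Adjusted income: 373900 + 19300 + 37400 = 430600
  Exemption: 76000 − 25% × (430600 − 195000) = 76000 − 58900 = 17100
  Base: 430600 − 17100 = 413500
  413500 × 17% = 70295

70295 > 52346, so the book-profits minimum tax is the binding amount.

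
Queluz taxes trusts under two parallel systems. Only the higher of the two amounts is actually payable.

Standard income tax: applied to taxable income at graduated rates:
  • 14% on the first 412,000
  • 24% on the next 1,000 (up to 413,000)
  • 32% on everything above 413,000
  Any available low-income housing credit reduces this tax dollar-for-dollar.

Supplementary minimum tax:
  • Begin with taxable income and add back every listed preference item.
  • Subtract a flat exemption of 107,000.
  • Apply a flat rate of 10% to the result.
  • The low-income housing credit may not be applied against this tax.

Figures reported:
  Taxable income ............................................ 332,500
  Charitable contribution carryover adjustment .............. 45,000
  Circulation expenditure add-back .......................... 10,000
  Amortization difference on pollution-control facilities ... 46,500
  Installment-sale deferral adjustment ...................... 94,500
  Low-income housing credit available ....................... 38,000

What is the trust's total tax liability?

42,150

Supplementary minimum tax:
  Adjusted income: 332,500 + 45,000 + 10,000 + 46,500 + 94,500 = 528,500
  Less exemption 107,000 → base 421,500
  421,500 × 10% = 42,150

Standard income tax:
  332,500 × 14% = 46,550
  Less low-income housing credit 38,000 → 8,550

42,150 > 8,550, so the supplementary minimum tax is the binding amount.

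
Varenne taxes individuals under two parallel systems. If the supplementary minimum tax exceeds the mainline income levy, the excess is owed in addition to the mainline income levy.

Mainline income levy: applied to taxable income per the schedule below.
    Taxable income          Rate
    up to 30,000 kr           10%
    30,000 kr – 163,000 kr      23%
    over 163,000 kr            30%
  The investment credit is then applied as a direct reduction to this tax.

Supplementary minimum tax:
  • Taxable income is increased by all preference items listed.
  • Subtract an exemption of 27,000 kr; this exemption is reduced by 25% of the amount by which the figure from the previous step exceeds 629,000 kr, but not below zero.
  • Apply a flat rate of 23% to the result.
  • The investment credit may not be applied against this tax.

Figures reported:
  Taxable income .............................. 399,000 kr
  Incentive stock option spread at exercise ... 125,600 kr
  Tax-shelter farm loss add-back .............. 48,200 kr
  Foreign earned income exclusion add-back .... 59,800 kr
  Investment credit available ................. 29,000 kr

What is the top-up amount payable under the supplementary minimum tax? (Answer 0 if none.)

Supplementary minimum tax:
  Adjusted income: 399,000 kr + 125,600 kr + 48,200 kr + 59,800 kr = 632,600 kr
  Exemption: 27,000 kr − 25% × (632,600 kr − 629,000 kr) = 27,000 kr − 900 kr = 26,100 kr
  Base: 632,600 kr − 26,100 kr = 606,500 kr
  606,500 kr × 23% = 139,495 kr

Mainline income levy:
  30,000 kr × 10% = 3,000 kr
  133,000 kr × 23% = 30,590 kr
  236,000 kr × 30% = 70,800 kr
  → 104,390 kr
  Less investment credit 29,000 kr → 75,390 kr

Excess of supplementary minimum tax over mainline income levy: 139,495 kr − 75,390 kr = 64,105 kr.

64,105 kr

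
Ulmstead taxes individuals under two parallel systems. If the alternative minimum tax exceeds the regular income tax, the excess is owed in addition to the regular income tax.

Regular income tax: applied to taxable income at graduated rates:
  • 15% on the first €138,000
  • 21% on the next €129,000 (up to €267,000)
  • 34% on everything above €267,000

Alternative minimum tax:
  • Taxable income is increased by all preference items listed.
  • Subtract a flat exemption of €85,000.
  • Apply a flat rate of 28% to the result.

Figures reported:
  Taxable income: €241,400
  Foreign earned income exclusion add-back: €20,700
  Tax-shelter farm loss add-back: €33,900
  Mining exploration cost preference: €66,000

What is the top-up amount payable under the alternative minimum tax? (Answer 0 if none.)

€35,146

Regular income tax:
  €138,000 × 15% = €20,700
  €103,400 × 21% = €21,714
  → €42,414

Alternative minimum tax:
  Adjusted income: €241,400 + €20,700 + €33,900 + €66,000 = €362,000
  Less exemption €85,000 → base €277,000
  €277,000 × 28% = €77,560

Excess of alternative minimum tax over regular income tax: €77,560 − €42,414 = €35,146.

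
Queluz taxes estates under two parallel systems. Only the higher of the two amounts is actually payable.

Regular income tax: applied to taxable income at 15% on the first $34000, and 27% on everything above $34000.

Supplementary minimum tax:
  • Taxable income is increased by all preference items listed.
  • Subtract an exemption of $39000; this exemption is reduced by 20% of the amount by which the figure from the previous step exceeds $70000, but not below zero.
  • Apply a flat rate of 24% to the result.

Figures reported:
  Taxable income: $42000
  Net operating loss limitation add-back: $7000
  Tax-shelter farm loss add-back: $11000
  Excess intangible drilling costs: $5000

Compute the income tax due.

Supplementary minimum tax:
  Adjusted income: $42000 + $7000 + $11000 + $5000 = $65000
  Exemption: $65000 ≤ $70000, so full $39000 applies
  Base: $65000 − $39000 = $26000
  $26000 × 24% = $6240

Regular income tax:
  $34000 × 15% = $5100
  $8000 × 27% = $2160
  → $7260

$7260 > $6240, so the regular income tax governs.

$7260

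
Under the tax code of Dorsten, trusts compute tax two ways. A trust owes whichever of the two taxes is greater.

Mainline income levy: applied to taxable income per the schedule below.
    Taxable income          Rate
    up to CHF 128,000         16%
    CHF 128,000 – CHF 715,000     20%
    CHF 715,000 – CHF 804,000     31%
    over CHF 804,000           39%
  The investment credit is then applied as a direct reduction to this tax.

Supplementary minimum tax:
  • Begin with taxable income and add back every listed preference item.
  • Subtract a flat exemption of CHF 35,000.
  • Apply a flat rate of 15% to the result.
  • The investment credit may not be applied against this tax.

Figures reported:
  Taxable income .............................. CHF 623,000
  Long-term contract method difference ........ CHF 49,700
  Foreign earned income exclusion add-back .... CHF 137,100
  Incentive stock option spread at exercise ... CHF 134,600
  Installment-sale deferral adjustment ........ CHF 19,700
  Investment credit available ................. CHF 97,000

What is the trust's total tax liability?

Supplementary minimum tax:
  Adjusted income: CHF 623,000 + CHF 49,700 + CHF 137,100 + CHF 134,600 + CHF 19,700 = CHF 964,100
  Less exemption CHF 35,000 → base CHF 929,100
  CHF 929,100 × 15% = CHF 139,365

Mainline income levy:
  CHF 128,000 × 16% = CHF 20,480
  CHF 495,000 × 20% = CHF 99,000
  → CHF 119,480
  Less investment credit CHF 97,000 → CHF 22,480

CHF 139,365 > CHF 22,480, so the supplementary minimum tax is the binding amount.

CHF 139,365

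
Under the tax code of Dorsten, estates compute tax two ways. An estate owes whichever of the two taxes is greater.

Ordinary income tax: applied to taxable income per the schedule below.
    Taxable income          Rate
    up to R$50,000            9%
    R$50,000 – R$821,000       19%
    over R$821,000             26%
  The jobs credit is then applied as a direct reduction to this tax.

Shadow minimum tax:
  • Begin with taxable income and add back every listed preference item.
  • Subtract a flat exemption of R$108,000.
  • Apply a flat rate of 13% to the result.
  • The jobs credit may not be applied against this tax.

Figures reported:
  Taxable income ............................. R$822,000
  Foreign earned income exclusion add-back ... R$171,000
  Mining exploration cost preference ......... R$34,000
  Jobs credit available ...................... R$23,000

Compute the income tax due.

R$128,250

Ordinary income tax:
  R$50,000 × 9% = R$4,500
  R$771,000 × 19% = R$146,490
  R$1,000 × 26% = R$260
  → R$151,250
  Less jobs credit R$23,000 → R$128,250

Shadow minimum tax:
  Adjusted income: R$822,000 + R$171,000 + R$34,000 = R$1,027,000
  Less exemption R$108,000 → base R$919,000
  R$919,000 × 13% = R$119,470

R$128,250 > R$119,470, so the ordinary income tax governs.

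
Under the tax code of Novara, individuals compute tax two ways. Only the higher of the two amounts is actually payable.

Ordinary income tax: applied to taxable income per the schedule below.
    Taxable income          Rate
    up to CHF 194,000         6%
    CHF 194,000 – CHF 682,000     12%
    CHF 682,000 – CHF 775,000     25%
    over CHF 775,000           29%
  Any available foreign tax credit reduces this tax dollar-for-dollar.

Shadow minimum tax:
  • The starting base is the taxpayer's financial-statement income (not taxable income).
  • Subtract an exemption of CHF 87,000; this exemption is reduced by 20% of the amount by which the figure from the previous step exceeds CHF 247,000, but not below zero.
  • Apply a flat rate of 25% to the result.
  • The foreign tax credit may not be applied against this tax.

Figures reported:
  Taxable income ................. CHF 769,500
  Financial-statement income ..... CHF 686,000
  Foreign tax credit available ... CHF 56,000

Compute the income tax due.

CHF 171,500

Shadow minimum tax:
  Base (financial-statement income): CHF 686,000
  Exemption: 20% × (CHF 686,000 − CHF 247,000) = CHF 87,800 ≥ CHF 87,000, so the exemption is fully phased out
  Base: CHF 686,000 − CHF 0 = CHF 686,000
  CHF 686,000 × 25% = CHF 171,500

Ordinary income tax:
  CHF 194,000 × 6% = CHF 11,640
  CHF 488,000 × 12% = CHF 58,560
  CHF 87,500 × 25% = CHF 21,875
  → CHF 92,075
  Less foreign tax credit CHF 56,000 → CHF 36,075

CHF 171,500 > CHF 36,075, so the shadow minimum tax is the binding amount.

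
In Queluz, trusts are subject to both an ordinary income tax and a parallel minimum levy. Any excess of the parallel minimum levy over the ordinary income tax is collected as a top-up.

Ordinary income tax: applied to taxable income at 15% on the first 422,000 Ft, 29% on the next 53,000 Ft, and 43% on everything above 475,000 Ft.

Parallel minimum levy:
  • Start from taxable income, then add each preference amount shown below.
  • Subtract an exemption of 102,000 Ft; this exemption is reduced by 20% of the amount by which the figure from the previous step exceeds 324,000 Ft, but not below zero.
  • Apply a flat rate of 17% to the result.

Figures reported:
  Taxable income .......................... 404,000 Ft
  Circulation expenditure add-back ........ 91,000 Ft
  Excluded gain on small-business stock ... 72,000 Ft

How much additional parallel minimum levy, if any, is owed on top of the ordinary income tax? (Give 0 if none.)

Parallel minimum levy:
  Adjusted income: 404,000 Ft + 91,000 Ft + 72,000 Ft = 567,000 Ft
  Exemption: 102,000 Ft − 20% × (567,000 Ft − 324,000 Ft) = 102,000 Ft − 48,600 Ft = 53,400 Ft
  Base: 567,000 Ft − 53,400 Ft = 513,600 Ft
  513,600 Ft × 17% = 87,312 Ft

Ordinary income tax:
  404,000 Ft × 15% = 60,600 Ft

Excess of parallel minimum levy over ordinary income tax: 87,312 Ft − 60,600 Ft = 26,712 Ft.

26,712 Ft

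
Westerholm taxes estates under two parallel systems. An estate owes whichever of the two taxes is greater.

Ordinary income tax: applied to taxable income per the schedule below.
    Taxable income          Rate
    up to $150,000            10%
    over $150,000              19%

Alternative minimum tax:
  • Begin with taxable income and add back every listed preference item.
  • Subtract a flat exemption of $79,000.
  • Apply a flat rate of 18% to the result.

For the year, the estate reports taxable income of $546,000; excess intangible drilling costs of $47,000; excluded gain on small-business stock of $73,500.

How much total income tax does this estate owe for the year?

$105,750

Ordinary income tax:
  $150,000 × 10% = $15,000
  $396,000 × 19% = $75,240
  → $90,240

Alternative minimum tax:
  Adjusted income: $546,000 + $47,000 + $73,500 = $666,500
  Less exemption $79,000 → base $587,500
  $587,500 × 18% = $105,750

$105,750 > $90,240, so the alternative minimum tax is the binding amount.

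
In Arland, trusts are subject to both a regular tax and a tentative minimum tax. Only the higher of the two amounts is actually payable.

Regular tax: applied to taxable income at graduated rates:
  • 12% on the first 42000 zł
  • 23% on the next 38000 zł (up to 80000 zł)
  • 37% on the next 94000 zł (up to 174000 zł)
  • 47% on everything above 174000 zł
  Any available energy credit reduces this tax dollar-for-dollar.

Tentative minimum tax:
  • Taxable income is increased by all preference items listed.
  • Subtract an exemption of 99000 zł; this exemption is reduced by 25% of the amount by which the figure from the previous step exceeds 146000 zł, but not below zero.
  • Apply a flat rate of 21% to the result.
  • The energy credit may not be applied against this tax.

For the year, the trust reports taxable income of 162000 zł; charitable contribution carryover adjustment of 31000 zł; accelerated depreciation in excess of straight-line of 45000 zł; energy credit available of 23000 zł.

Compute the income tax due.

34020 zł

Regular tax:
  42000 zł × 12% = 5040 zł
  38000 zł × 23% = 8740 zł
  82000 zł × 37% = 30340 zł
  → 44120 zł
  Less energy credit 23000 zł → 21120 zł

Tentative minimum tax:
  Adjusted income: 162000 zł + 31000 zł + 45000 zł = 238000 zł
  Exemption: 99000 zł − 25% × (238000 zł − 146000 zł) = 99000 zł − 23000 zł = 76000 zł
  Base: 238000 zł − 76000 zł = 162000 zł
  162000 zł × 21% = 34020 zł

34020 zł > 21120 zł, so the tentative minimum tax is the binding amount.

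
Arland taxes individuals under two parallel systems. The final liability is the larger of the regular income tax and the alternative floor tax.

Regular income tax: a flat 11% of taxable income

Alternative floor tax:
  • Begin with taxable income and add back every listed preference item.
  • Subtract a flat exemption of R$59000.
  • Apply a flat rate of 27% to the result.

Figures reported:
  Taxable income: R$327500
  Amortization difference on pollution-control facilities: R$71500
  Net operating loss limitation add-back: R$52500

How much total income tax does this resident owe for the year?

R$105975

Alternative floor tax:
  Adjusted income: R$327500 + R$71500 + R$52500 = R$451500
  Less exemption R$59000 → base R$392500
  R$392500 × 27% = R$105975

Regular income tax:
  R$327500 × 11% = R$36025

R$105975 > R$36025, so the alternative floor tax is the binding amount.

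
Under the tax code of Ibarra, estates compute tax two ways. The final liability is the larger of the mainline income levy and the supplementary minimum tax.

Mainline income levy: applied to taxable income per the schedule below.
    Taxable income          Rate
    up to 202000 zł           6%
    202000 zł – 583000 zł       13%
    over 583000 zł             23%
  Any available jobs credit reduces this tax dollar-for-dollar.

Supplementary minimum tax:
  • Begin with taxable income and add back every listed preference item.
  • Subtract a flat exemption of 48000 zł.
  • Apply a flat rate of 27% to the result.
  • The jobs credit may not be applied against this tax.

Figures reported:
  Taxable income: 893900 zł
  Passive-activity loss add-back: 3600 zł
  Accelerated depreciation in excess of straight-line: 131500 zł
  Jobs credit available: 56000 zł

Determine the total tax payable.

264870 zł

Mainline income levy:
  202000 zł × 6% = 12120 zł
  381000 zł × 13% = 49530 zł
  310900 zł × 23% = 71507 zł
  → 133157 zł
  Less jobs credit 56000 zł → 77157 zł

Supplementary minimum tax:
  Adjusted income: 893900 zł + 3600 zł + 131500 zł = 1029000 zł
  Less exemption 48000 zł → base 981000 zł
  981000 zł × 27% = 264870 zł

264870 zł > 77157 zł, so the supplementary minimum tax is the binding amount.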